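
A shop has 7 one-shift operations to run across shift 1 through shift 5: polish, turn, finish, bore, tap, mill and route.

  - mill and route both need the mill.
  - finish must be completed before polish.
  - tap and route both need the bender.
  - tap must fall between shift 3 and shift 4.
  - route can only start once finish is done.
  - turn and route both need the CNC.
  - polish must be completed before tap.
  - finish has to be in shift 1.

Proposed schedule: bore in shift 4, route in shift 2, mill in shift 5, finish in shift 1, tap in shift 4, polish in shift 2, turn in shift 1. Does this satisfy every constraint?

finish has to be in shift 1 — holds.
tap must fall between shift 3 and shift 4 — holds.
polish must be completed before tap — holds.
route can only start once finish is done — holds.
tap and route both need the bender — holds.
mill and route both need the mill — holds.
finish must be completed before polish — holds.
turn and route both need the CNC — holds.

Valid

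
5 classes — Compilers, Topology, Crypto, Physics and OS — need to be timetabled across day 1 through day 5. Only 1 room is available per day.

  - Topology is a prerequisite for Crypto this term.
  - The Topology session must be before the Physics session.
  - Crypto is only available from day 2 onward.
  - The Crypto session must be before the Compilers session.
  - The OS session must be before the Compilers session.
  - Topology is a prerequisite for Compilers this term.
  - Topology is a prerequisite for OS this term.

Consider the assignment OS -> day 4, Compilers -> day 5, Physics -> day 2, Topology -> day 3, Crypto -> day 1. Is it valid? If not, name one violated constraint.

No. Topology is a prerequisite for Crypto this term is not satisfied.

The Topology session must be before the Physics session — violated.
Crypto is only available from day 2 onward — violated.
Topology is a prerequisite for OS this term — holds.
Topology is a prerequisite for Crypto this term — violated.
Topology is a prerequisite for Compilers this term — holds.
Only 1 room is available per day — holds.
The OS session must be before the Compilers session — holds.
The Crypto session must be before the Compilers session — holds.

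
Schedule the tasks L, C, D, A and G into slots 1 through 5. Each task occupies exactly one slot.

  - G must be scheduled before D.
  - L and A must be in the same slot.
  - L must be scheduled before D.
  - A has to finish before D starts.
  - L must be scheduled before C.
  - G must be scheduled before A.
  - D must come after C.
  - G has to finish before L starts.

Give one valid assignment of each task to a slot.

D=4; C=3; A=2; L=2; G=1

Checking: G(1) before D(4); A(2) before D(4); L(2) before D(4); L(2) before C(3); G(1) before L(2); C(3) before D(4); G(1) before A(2); L = A = 2.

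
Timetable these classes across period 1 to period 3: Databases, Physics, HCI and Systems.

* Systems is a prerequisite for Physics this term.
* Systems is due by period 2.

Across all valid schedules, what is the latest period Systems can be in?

period 2

Systems's own window allows nothing later than period 2.
Systems at period 2 is achievable: Physics -> period 3, Systems -> period 2, HCI -> period 1, Databases -> period 1.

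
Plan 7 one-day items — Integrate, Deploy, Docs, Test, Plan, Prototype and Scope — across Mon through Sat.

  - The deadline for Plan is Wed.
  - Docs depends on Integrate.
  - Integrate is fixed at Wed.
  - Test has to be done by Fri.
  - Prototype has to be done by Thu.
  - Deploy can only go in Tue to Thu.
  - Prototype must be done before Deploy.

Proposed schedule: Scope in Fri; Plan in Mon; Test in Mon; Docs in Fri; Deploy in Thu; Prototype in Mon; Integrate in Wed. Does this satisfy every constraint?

Docs depends on Integrate — holds.
Prototype has to be done by Thu — holds.
Integrate is fixed at Wed — holds.
Test has to be done by Fri — holds.
Prototype must be done before Deploy — holds.
The deadline for Plan is Wed — holds.
Deploy can only go in Tue to Thu — holds.

Valid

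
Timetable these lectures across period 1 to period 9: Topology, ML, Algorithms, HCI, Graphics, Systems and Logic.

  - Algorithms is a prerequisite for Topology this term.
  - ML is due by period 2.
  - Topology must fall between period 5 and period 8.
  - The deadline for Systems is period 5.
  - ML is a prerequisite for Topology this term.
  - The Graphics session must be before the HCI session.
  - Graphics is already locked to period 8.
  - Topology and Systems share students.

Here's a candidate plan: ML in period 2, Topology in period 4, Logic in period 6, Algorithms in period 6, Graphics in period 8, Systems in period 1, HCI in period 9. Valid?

ML is a prerequisite for Topology this term — holds.
Algorithms is a prerequisite for Topology this term — violated.
The Graphics session must be before the HCI session — holds.
Topology must fall between period 5 and period 8 — violated.
The deadline for Systems is period 5 — holds.
ML is due by period 2 — holds.
Graphics is already locked to period 8 — holds.
Topology and Systems share students — holds.

No. Algorithms is a prerequisite for Topology this term is not satisfied.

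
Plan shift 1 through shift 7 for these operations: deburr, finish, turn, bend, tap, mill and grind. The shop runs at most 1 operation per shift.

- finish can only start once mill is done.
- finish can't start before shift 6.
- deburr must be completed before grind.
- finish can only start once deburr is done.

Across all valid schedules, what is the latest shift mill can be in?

Downstream work caps mill at shift 6.
mill at shift 6 is achievable: grind=shift 2; bend=shift 4; finish=shift 7; turn=shift 3; tap=shift 5; mill=shift 6; deburr=shift 1.

shift 6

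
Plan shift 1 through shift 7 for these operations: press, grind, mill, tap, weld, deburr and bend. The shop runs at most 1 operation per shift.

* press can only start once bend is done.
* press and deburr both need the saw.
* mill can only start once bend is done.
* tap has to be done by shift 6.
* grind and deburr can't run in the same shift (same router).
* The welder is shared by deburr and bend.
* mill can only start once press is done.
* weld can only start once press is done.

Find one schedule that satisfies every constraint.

deburr -> shift 7; grind -> shift 6; bend -> shift 2; weld -> shift 5; press -> shift 3; mill -> shift 4; tap -> shift 1

Checking: bend(shift 2) before press(shift 3); press(shift 3) before mill(shift 4); press(shift 3) before weld(shift 5); bend(shift 2) before mill(shift 4); grind(shift 6) != deburr(shift 7); deburr(shift 7) != bend(shift 2); press(shift 3) != deburr(shift 7); tap=shift 1 in [shift 1,shift 6]; max 1 per shift (cap 1).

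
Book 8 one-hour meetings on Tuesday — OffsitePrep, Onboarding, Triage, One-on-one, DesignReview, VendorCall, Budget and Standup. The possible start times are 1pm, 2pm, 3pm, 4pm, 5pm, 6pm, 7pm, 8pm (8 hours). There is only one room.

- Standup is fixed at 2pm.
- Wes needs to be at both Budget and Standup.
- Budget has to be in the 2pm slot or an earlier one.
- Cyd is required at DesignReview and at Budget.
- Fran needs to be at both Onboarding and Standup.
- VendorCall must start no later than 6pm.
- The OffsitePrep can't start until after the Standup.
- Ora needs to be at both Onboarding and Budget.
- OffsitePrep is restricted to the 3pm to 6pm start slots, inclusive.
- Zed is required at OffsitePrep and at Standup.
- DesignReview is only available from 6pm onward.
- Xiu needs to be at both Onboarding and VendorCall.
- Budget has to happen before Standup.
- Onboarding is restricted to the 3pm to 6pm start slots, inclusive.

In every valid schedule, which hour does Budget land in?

1pm

Budget's window is 1pm–2pm.
Standup is fixed at 2pm, and Budget can't share a hour with Standup.
So Budget must be 1pm.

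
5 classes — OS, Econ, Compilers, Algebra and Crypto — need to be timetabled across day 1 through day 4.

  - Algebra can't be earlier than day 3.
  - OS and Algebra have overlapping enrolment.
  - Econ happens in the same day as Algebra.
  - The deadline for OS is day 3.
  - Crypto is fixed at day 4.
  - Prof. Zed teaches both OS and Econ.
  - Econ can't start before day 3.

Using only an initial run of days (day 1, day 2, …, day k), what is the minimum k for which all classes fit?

4

Crypto can't be placed before day 4, so the schedule must run through at least day 4.
4 works (last occupied day: day 4): for example Econ in day 3; OS in day 1; Compilers in day 1; Algebra in day 3; Crypto in day 4.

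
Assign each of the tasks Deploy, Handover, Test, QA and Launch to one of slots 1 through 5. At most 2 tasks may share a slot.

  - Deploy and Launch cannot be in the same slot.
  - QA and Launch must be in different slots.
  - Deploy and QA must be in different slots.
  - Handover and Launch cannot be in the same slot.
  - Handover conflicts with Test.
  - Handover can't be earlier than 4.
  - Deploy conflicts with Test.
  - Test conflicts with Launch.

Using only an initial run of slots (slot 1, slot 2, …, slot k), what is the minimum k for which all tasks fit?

With at most 2 per slot and 5 tasks, at least 3 slots are needed.
Handover can't be placed before 4, so the schedule must run through at least slot 4.
4 works (last occupied slot: 4): for example Test -> 2, Deploy -> 1, Handover -> 4, QA -> 2, Launch -> 3.

4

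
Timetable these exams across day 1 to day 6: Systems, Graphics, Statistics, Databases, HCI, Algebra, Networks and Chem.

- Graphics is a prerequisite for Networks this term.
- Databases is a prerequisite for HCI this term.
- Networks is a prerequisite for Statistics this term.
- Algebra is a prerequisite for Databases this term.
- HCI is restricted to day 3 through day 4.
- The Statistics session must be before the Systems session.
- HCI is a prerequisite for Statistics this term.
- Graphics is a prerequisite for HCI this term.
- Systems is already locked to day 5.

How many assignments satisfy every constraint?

18

Splitting on Graphics: it can be day 1 (12), day 2 (6). Listing each branch's schedules as (Systems, Statistics, Databases, HCI, Algebra, Networks, Chem) by day number:
Graphics=day 1: (5,4,2,3,1,2,1) (5,4,2,3,1,2,2) (5,4,2,3,1,2,3) (5,4,2,3,1,2,4) (5,4,2,3,1,2,5) (5,4,2,3,1,2,6) (5,4,2,3,1,3,1) (5,4,2,3,1,3,2) (5,4,2,3,1,3,3) (5,4,2,3,1,3,4) (5,4,2,3,1,3,5) (5,4,2,3,1,3,6) — 12.
Graphics=day 2: (5,4,2,3,1,3,1) (5,4,2,3,1,3,2) (5,4,2,3,1,3,3) (5,4,2,3,1,3,4) (5,4,2,3,1,3,5) (5,4,2,3,1,3,6) — 6.
Summing: 12 + 6 = 18.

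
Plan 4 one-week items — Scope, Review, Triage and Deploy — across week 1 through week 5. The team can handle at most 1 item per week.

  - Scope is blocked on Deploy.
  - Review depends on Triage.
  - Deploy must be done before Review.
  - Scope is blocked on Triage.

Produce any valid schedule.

Scope -> week 3; Triage -> week 1; Review -> week 4; Deploy -> week 2

Checking: Triage(week 1) before Scope(week 3); Triage(week 1) before Review(week 4); Deploy(week 2) before Review(week 4); Deploy(week 2) before Scope(week 3); max 1 per week (cap 1).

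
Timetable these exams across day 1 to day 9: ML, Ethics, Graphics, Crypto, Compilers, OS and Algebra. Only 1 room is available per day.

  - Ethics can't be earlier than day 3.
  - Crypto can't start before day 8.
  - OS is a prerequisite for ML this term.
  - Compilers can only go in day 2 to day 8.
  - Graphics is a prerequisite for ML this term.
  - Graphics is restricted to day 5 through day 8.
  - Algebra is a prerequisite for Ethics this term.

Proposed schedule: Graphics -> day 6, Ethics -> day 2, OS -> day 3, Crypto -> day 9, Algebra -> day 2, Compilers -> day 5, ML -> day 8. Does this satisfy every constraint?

Invalid. Ethics can't be earlier than day 3.

Crypto can't start before day 8 — holds.
Compilers can only go in day 2 to day 8 — holds.
Graphics is a prerequisite for ML this term — holds.
Algebra is a prerequisite for Ethics this term — violated.
Ethics can't be earlier than day 3 — violated.
Only 1 room is available per day — violated.
OS is a prerequisite for ML this term — holds.
Graphics is restricted to day 5 through day 8 — holds.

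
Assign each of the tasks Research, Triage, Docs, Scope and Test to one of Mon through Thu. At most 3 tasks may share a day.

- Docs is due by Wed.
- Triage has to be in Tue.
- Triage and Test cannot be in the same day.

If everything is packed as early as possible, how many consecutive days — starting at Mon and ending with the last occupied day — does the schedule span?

With at most 3 per day and 5 tasks, at least 2 days are needed.
Triage can't be placed before Tue — that is day 2 counting from Mon — so the schedule must run through at least 2 days.
2 works (last occupied day: Tue): for example Docs in Mon; Triage in Tue; Scope in Tue; Research in Mon; Test in Mon.

2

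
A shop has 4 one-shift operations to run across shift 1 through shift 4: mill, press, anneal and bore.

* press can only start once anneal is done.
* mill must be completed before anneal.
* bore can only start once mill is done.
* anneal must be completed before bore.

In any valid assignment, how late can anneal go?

Precedence pushes anneal to at least shift 2; downstream work caps anneal at shift 3.
anneal at shift 3 is achievable: bore -> shift 4, mill -> shift 1, anneal -> shift 3, press -> shift 4.

shift 3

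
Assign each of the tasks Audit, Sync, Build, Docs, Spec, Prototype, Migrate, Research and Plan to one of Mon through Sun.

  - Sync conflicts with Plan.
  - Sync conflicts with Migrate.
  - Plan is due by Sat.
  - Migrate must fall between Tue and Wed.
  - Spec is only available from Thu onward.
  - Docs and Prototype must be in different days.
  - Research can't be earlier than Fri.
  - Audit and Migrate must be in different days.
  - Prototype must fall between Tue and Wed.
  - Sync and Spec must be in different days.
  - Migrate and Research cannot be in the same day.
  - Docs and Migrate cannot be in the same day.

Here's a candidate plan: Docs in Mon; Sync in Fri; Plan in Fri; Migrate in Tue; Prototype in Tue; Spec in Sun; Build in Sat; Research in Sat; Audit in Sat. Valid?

Invalid. Sync conflicts with Plan.

Migrate and Research cannot be in the same day — holds.
Sync and Spec must be in different days — holds.
Docs and Prototype must be in different days — holds.
Spec is only available from Thu onward — holds.
Audit and Migrate must be in different days — holds.
Research can't be earlier than Fri — holds.
Migrate must fall between Tue and Wed — holds.
Docs and Migrate cannot be in the same day — holds.
Sync conflicts with Migrate — holds.
Prototype must fall between Tue and Wed — holds.
Sync conflicts with Plan — violated.
Plan is due by Sat — holds.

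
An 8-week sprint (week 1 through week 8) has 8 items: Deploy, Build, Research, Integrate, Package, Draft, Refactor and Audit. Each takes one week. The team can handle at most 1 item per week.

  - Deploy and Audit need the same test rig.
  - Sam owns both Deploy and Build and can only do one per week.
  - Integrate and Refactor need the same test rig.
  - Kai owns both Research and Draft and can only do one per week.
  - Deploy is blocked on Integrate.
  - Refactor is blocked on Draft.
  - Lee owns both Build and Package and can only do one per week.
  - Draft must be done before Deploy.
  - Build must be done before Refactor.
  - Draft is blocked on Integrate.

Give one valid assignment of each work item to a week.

Build in week 4, Deploy in week 3, Audit in week 8, Package in week 7, Research in week 6, Refactor in week 5, Draft in week 2, Integrate in week 1

Checking: Draft(week 2) before Refactor(week 5); Draft(week 2) before Deploy(week 3); Integrate(week 1) before Draft(week 2); Integrate(week 1) before Deploy(week 3); Build(week 4) before Refactor(week 5); Build(week 4) != Package(week 7); Deploy(week 3) != Build(week 4); Deploy(week 3) != Audit(week 8); Integrate(week 1) != Refactor(week 5); Research(week 6) != Draft(week 2); max 1 per week (cap 1).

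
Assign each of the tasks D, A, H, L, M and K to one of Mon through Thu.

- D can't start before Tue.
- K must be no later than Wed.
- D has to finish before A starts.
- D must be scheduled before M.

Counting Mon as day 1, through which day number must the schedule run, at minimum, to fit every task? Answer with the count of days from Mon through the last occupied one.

3 days

The precedence chain requires at least 2 distinct days.
Propagating the time windows through the other constraints, A can't land before Wed — that is day 3 counting from Mon — so the schedule must run through at least 3 days.
3 works (last occupied day: Wed): for example M=Wed, L=Mon, H=Mon, K=Mon, D=Tue, A=Wed.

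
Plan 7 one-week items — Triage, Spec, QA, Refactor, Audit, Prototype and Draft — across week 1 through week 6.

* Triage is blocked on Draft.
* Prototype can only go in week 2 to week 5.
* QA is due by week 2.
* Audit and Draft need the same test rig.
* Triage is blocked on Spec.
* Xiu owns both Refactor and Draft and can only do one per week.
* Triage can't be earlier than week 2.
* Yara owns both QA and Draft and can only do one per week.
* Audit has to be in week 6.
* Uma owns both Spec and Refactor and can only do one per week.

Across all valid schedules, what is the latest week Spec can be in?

Downstream work caps Spec at week 5.
Spec at week 5 is achievable: Draft in week 2, QA in week 1, Triage in week 6, Audit in week 6, Spec in week 5, Prototype in week 2, Refactor in week 1.

week 5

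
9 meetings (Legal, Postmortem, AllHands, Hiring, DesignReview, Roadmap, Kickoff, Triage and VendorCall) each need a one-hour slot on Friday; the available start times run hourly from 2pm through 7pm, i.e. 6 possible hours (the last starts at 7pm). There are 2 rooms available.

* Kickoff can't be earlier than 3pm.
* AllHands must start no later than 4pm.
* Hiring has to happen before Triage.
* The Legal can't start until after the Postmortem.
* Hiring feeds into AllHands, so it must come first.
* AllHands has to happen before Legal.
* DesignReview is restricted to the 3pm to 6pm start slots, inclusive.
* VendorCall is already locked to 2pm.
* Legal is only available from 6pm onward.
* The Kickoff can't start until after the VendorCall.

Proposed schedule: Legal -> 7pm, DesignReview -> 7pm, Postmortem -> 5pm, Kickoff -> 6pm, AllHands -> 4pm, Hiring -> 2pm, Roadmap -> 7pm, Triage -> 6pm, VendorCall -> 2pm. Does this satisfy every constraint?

DesignReview is restricted to the 3pm to 6pm start slots, inclusive — violated.
AllHands must start no later than 4pm — holds.
VendorCall is already locked to 2pm — holds.
The Legal can't start until after the Postmortem — holds.
The Kickoff can't start until after the VendorCall — holds.
There are 2 rooms available — violated.
Hiring feeds into AllHands, so it must come first — holds.
Legal is only available from 6pm onward — holds.
Kickoff can't be earlier than 3pm — holds.
AllHands has to happen before Legal — holds.
Hiring has to happen before Triage — holds.

No. There are 2 rooms available is not satisfied.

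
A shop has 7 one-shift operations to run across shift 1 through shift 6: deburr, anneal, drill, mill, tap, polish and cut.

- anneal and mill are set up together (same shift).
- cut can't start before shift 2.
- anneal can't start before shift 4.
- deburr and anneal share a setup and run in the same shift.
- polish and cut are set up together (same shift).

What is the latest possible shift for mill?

shift 6

Mill must be in the same shift as anneal, which can't be before shift 4, so mill is at least shift 4.
mill at shift 6 is achievable: drill in shift 1; deburr in shift 6; tap in shift 1; mill in shift 6; anneal in shift 6; polish in shift 2; cut in shift 2.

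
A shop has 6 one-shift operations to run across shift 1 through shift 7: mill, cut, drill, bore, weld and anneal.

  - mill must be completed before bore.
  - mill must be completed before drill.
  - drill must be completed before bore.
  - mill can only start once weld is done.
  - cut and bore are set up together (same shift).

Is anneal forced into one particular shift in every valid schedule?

anneal can be shift 1 (e.g. weld=shift 1; mill=shift 2; drill=shift 3; anneal=shift 1; bore=shift 4; cut=shift 4) or shift 2 (e.g. anneal=shift 2; weld=shift 1; mill=shift 2; cut=shift 4; bore=shift 4; drill=shift 3).

No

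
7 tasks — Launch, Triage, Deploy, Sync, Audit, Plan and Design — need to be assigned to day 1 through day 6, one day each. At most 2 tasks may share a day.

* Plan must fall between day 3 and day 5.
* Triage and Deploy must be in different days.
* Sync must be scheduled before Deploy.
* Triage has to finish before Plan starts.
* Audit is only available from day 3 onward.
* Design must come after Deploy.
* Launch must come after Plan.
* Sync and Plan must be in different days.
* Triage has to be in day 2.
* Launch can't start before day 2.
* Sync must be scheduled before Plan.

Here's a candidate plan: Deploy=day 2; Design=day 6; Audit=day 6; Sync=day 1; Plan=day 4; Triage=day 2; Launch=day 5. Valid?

Audit is only available from day 3 onward — holds.
Sync must be scheduled before Plan — holds.
Triage has to be in day 2 — holds.
Launch must come after Plan — holds.
Sync and Plan must be in different days — holds.
Triage has to finish before Plan starts — holds.
Launch can't start before day 2 — holds.
Plan must fall between day 3 and day 5 — holds.
At most 2 tasks may share a day — holds.
Triage and Deploy must be in different days — violated.
Design must come after Deploy — holds.
Sync must be scheduled before Deploy — holds.

Invalid. Triage and Deploy must be in different days.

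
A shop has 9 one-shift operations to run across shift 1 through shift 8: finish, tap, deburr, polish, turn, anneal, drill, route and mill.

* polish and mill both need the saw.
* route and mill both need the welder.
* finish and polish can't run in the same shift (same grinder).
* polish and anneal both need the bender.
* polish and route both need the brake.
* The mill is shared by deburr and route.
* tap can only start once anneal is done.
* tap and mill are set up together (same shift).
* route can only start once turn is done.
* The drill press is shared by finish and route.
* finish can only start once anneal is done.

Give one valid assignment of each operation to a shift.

finish in shift 2; anneal in shift 1; drill in shift 1; route in shift 3; mill in shift 2; tap in shift 2; turn in shift 1; polish in shift 4; deburr in shift 1

Checking: anneal(shift 1) before finish(shift 2); anneal(shift 1) before tap(shift 2); turn(shift 1) before route(shift 3); finish(shift 2) != polish(shift 4); route(shift 3) != mill(shift 2); polish(shift 4) != anneal(shift 1); polish(shift 4) != mill(shift 2); finish(shift 2) != route(shift 3); deburr(shift 1) != route(shift 3); polish(shift 4) != route(shift 3); tap = mill = shift 2.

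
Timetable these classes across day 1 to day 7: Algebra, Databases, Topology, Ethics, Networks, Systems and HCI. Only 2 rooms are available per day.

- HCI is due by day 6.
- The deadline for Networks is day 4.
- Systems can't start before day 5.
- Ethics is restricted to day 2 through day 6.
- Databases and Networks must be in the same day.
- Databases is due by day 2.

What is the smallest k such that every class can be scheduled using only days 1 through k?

5 days

With at most 2 per day and 7 classes, at least 4 days are needed.
Systems can't be placed before day 5, so the schedule must run through at least day 5.
5 works (last occupied day: day 5): for example Algebra in day 2, Topology in day 3, Databases in day 1, Systems in day 5, Ethics in day 2, Networks in day 1, HCI in day 3.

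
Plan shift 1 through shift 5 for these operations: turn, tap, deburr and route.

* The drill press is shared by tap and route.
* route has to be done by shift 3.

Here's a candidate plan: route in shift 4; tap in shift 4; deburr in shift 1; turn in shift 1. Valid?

Invalid. route has to be done by shift 3.

The drill press is shared by tap and route — violated.
route has to be done by shift 3 — violated.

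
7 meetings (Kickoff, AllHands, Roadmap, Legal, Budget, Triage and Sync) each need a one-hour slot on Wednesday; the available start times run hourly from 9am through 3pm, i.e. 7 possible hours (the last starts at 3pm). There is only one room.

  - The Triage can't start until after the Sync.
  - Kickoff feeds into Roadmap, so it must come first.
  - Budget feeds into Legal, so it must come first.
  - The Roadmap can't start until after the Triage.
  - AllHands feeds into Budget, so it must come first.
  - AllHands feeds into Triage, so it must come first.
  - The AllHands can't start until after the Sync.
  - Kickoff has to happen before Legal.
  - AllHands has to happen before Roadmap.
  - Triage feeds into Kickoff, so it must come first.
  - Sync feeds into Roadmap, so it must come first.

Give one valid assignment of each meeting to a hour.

Sync=9am; Legal=3pm; Kickoff=12pm; Roadmap=1pm; AllHands=10am; Budget=2pm; Triage=11am

Checking: Sync(9am) before Roadmap(1pm); AllHands(10am) before Roadmap(1pm); Triage(11am) before Kickoff(12pm); Sync(9am) before Triage(11am); Budget(2pm) before Legal(3pm); AllHands(10am) before Triage(11am); Kickoff(12pm) before Roadmap(1pm); Kickoff(12pm) before Legal(3pm); Sync(9am) before AllHands(10am); Triage(11am) before Roadmap(1pm); AllHands(10am) before Budget(2pm); max 1 per hour (cap 1).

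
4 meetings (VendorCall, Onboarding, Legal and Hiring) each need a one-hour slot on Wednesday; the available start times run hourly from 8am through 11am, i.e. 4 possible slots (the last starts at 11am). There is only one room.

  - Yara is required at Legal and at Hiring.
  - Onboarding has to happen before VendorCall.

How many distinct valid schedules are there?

Splitting on VendorCall: it can be 9am (2), 10am (4), 11am (6). Listing each branch's schedules as (Onboarding, Legal, Hiring):
VendorCall=9am: (8am,10am,11am) (8am,11am,10am) — 2.
VendorCall=10am: (8am,9am,11am) (8am,11am,9am) (9am,8am,11am) (9am,11am,8am) — 4.
VendorCall=11am: (8am,9am,10am) (8am,10am,9am) (9am,8am,10am) (9am,10am,8am) (10am,8am,9am) (10am,9am,8am) — 6.
Summing: 2 + 4 + 6 = 12.

12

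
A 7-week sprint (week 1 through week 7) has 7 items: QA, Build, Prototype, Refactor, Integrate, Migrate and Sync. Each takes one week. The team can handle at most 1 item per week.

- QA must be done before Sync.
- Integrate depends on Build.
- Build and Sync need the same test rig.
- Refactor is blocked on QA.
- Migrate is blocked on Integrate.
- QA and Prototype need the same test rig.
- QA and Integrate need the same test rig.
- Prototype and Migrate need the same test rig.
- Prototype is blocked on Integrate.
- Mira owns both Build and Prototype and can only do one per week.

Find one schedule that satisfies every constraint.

Migrate -> week 6; Integrate -> week 2; Refactor -> week 5; Build -> week 1; QA -> week 3; Sync -> week 7; Prototype -> week 4

Checking: QA(week 3) before Sync(week 7); Build(week 1) before Integrate(week 2); QA(week 3) before Refactor(week 5); Integrate(week 2) before Migrate(week 6); Integrate(week 2) before Prototype(week 4); Prototype(week 4) != Migrate(week 6); QA(week 3) != Prototype(week 4); Build(week 1) != Prototype(week 4); QA(week 3) != Integrate(week 2); Build(week 1) != Sync(week 7); max 1 per week (cap 1).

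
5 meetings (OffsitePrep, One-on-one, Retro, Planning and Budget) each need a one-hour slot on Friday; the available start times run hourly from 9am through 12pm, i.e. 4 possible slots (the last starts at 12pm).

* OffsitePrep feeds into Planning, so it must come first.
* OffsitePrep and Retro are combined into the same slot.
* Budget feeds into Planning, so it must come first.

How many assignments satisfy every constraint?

Splitting on OffsitePrep: it can be 9am (24), 10am (20), 11am (12). Listing each branch's schedules as (One-on-one, Retro, Planning, Budget):
OffsitePrep=9am: (9am,9am,10am,9am) (9am,9am,11am,9am) (9am,9am,11am,10am) (9am,9am,12pm,9am) (9am,9am,12pm,10am) (9am,9am,12pm,11am) (10am,9am,10am,9am) (10am,9am,11am,9am) (10am,9am,11am,10am) (10am,9am,12pm,9am) (10am,9am,12pm,10am) (10am,9am,12pm,11am) (11am,9am,10am,9am) (11am,9am,11am,9am) (11am,9am,11am,10am) (11am,9am,12pm,9am) (11am,9am,12pm,10am) (11am,9am,12pm,11am) (12pm,9am,10am,9am) (12pm,9am,11am,9am) (12pm,9am,11am,10am) (12pm,9am,12pm,9am) (12pm,9am,12pm,10am) (12pm,9am,12pm,11am) — 24.
OffsitePrep=10am: (9am,10am,11am,9am) (9am,10am,11am,10am) (9am,10am,12pm,9am) (9am,10am,12pm,10am) (9am,10am,12pm,11am) (10am,10am,11am,9am) (10am,10am,11am,10am) (10am,10am,12pm,9am) (10am,10am,12pm,10am) (10am,10am,12pm,11am) (11am,10am,11am,9am) (11am,10am,11am,10am) (11am,10am,12pm,9am) (11am,10am,12pm,10am) (11am,10am,12pm,11am) (12pm,10am,11am,9am) (12pm,10am,11am,10am) (12pm,10am,12pm,9am) (12pm,10am,12pm,10am) (12pm,10am,12pm,11am) — 20.
OffsitePrep=11am: (9am,11am,12pm,9am) (9am,11am,12pm,10am) (9am,11am,12pm,11am) (10am,11am,12pm,9am) (10am,11am,12pm,10am) (10am,11am,12pm,11am) (11am,11am,12pm,9am) (11am,11am,12pm,10am) (11am,11am,12pm,11am) (12pm,11am,12pm,9am) (12pm,11am,12pm,10am) (12pm,11am,12pm,11am) — 12.
Summing: 24 + 20 + 12 = 56.

56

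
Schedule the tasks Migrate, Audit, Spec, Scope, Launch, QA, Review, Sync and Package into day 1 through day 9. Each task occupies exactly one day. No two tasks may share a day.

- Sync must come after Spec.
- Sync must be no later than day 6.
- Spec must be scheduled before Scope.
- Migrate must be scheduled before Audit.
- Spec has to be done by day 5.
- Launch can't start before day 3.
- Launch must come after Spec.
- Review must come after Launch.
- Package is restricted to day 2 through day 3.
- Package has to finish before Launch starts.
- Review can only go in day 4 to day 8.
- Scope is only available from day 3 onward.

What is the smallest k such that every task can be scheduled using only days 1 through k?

9

The precedence chain requires at least 3 distinct days.
With at most 1 per day and 9 tasks, at least 9 days are needed.
Review can't be placed before day 4, so the schedule must run through at least day 4.
9 works (last occupied day: day 9): for example Audit -> day 8; Spec -> day 1; Launch -> day 3; Package -> day 2; QA -> day 9; Review -> day 4; Scope -> day 6; Migrate -> day 7; Sync -> day 5.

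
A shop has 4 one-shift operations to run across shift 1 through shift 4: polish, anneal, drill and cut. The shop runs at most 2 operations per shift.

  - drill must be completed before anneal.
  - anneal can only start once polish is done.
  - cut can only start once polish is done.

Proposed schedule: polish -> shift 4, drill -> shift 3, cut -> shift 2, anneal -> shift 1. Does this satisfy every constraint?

cut can only start once polish is done — violated.
The shop runs at most 2 operations per shift — holds.
drill must be completed before anneal — violated.
anneal can only start once polish is done — violated.

No — it violates: anneal can only start once polish is done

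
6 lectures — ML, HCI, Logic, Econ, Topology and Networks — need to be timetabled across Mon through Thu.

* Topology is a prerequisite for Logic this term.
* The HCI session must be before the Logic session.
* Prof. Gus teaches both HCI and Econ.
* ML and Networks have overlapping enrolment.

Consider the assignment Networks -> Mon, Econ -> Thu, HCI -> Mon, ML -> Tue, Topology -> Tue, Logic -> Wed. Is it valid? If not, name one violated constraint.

The HCI session must be before the Logic session — holds.
Prof. Gus teaches both HCI and Econ — holds.
Topology is a prerequisite for Logic this term — holds.
ML and Networks have overlapping enrolment — holds.

Yes, all constraints hold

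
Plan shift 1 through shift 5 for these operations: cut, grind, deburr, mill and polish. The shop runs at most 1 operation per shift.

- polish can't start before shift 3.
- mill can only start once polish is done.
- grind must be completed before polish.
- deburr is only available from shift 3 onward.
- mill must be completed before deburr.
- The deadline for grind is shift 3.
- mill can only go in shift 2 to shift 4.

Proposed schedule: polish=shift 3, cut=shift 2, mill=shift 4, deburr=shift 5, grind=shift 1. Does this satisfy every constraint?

Valid

mill can only go in shift 2 to shift 4 — holds.
mill can only start once polish is done — holds.
The shop runs at most 1 operation per shift — holds.
The deadline for grind is shift 3 — holds.
deburr is only available from shift 3 onward — holds.
grind must be completed before polish — holds.
mill must be completed before deburr — holds.
polish can't start before shift 3 — holds.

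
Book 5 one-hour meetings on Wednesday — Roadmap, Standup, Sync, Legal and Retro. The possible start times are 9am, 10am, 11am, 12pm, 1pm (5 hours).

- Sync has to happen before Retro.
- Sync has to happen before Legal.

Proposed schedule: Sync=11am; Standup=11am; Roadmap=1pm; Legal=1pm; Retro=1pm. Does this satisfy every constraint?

Sync has to happen before Legal — holds.
Sync has to happen before Retro — holds.

Valid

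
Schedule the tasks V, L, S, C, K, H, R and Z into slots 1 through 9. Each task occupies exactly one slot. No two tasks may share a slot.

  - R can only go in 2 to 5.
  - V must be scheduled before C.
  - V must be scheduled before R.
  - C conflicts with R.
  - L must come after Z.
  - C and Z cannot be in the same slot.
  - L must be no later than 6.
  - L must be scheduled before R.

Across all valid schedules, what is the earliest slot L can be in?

Precedence pushes L to at least 2; L's own window allows nothing later than 6; downstream work caps L at 4.
L at 2 is achievable: L in 2; S in 6; Z in 1; H in 8; K in 7; V in 3; R in 4; C in 5.

2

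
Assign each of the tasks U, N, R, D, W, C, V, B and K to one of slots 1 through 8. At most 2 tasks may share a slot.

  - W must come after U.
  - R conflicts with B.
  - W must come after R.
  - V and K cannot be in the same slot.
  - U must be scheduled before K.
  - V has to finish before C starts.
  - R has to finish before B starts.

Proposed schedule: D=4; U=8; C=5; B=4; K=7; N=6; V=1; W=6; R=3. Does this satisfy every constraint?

R has to finish before B starts — holds.
V and K cannot be in the same slot — holds.
W must come after R — holds.
W must come after U — violated.
V has to finish before C starts — holds.
At most 2 tasks may share a slot — holds.
R conflicts with B — holds.
U must be scheduled before K — violated.

No — it violates: W must come after U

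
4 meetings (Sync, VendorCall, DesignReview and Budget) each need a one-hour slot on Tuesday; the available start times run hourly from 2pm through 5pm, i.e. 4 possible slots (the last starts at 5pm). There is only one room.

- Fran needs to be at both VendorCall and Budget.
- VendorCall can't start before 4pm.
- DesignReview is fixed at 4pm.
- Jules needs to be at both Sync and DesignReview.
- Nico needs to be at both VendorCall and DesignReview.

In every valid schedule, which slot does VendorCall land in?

VendorCall's window is 4pm–5pm.
DesignReview is fixed at 4pm, and VendorCall can't share a slot with DesignReview.
So VendorCall must be 5pm.

5pm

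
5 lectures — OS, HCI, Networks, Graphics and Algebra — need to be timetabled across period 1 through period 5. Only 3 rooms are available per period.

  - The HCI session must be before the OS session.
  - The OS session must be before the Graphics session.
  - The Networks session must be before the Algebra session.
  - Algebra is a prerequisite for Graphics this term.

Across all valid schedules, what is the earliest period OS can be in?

Precedence pushes OS to at least period 2; downstream work caps OS at period 4.
OS at period 2 is achievable: HCI -> period 1; Graphics -> period 3; OS -> period 2; Networks -> period 1; Algebra -> period 2.

period 2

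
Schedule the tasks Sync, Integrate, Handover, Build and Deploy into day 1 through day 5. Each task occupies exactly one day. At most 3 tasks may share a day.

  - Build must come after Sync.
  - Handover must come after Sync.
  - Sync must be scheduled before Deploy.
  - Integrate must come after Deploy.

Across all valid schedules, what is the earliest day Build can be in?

day 2

Precedence pushes Build to at least day 2.
Build at day 2 is achievable: Handover=day 2, Deploy=day 2, Build=day 2, Integrate=day 3, Sync=day 1.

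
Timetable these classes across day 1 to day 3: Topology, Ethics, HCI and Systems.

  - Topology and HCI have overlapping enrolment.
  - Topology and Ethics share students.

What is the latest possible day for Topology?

Topology at day 3 is achievable: Ethics=day 1; HCI=day 1; Systems=day 1; Topology=day 3.

day 3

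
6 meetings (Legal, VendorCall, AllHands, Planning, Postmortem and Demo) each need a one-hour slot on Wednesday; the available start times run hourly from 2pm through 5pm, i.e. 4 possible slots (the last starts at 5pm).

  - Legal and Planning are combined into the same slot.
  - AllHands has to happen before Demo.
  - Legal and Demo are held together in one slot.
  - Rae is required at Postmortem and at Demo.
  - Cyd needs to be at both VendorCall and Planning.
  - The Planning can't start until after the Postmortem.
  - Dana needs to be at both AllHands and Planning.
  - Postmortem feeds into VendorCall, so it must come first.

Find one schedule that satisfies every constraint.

AllHands=2pm; Postmortem=2pm; VendorCall=3pm; Legal=4pm; Planning=4pm; Demo=4pm

Checking: Postmortem(2pm) before Planning(4pm); AllHands(2pm) before Demo(4pm); Postmortem(2pm) before VendorCall(3pm); AllHands(2pm) != Planning(4pm); Postmortem(2pm) != Demo(4pm); VendorCall(3pm) != Planning(4pm); Legal = Demo = 4pm; Legal = Planning = 4pm.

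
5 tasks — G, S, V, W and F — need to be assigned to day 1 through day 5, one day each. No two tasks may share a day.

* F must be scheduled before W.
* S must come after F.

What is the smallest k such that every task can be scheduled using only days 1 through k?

The precedence chain requires at least 2 distinct days.
With at most 1 per day and 5 tasks, at least 5 days are needed.
5 works (last occupied day: day 5): for example G=day 4; F=day 1; W=day 3; V=day 5; S=day 2.

5 days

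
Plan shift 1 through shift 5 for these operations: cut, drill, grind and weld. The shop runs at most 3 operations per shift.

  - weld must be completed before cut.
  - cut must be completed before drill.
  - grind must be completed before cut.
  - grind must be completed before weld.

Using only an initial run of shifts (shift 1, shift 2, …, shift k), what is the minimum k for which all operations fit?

The precedence chain requires at least 4 distinct shifts.
With at most 3 per shift and 4 operations, at least 2 shifts are needed.
4 works (last occupied shift: shift 4): for example cut=shift 3; drill=shift 4; grind=shift 1; weld=shift 2.

4 shifts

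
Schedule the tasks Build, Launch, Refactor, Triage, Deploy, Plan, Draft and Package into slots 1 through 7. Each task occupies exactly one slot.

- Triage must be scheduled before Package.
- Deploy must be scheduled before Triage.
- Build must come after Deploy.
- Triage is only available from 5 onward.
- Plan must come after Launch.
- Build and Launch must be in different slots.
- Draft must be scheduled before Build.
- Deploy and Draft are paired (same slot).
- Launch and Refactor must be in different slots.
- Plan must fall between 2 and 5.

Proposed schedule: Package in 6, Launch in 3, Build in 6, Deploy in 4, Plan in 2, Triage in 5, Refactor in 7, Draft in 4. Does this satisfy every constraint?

No — it violates: Plan must come after Launch

Plan must come after Launch — violated.
Triage must be scheduled before Package — holds.
Triage is only available from 5 onward — holds.
Launch and Refactor must be in different slots — holds.
Plan must fall between 2 and 5 — holds.
Build must come after Deploy — holds.
Deploy and Draft are paired (same slot) — holds.
Build and Launch must be in different slots — holds.
Deploy must be scheduled before Triage — holds.
Draft must be scheduled before Build — holds.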